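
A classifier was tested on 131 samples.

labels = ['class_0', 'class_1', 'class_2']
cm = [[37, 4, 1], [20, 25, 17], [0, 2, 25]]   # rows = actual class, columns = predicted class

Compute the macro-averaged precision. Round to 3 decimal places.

Per-class precision (TP/(TP+FP)):
  class_0: TP=37, FP=20+0=20 → 37/57 = 0.6491
  class_1: TP=25, FP=4+2=6 → 25/31 = 0.8065
  class_2: TP=25, FP=1+17=18 → 25/43 = 0.5814
Macro-precision = mean = (0.6491 + 0.8065 + 0.5814) / 3 = 0.679

0.679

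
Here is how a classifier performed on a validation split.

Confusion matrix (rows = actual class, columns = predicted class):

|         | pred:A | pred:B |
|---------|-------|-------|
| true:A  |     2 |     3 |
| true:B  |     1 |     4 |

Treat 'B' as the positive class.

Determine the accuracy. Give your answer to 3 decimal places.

Accuracy = (TP+TN)/N = (4+2)/10 = 0.600

0.600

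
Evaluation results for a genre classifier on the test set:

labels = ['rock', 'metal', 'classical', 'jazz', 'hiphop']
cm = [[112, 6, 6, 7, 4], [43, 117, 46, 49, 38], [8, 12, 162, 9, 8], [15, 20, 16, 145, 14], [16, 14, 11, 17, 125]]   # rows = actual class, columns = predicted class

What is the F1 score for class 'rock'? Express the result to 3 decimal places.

0.681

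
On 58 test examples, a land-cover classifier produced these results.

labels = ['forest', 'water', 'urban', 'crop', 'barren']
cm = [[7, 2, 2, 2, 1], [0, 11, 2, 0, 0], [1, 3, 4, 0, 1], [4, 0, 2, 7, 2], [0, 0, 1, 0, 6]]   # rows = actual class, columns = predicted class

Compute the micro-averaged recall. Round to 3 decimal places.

Micro-averaging pools counts across classes: ΣTP=35, ΣFP=23, ΣFN=23.
Micro-recall = TP/(TP+FN) on pooled counts = 0.603 (equals overall accuracy in single-label multiclass).

0.603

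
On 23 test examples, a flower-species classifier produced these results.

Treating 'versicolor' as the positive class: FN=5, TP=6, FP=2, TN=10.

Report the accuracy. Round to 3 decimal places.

Accuracy = (TP+TN)/N = (6+10)/23 = 0.696

0.696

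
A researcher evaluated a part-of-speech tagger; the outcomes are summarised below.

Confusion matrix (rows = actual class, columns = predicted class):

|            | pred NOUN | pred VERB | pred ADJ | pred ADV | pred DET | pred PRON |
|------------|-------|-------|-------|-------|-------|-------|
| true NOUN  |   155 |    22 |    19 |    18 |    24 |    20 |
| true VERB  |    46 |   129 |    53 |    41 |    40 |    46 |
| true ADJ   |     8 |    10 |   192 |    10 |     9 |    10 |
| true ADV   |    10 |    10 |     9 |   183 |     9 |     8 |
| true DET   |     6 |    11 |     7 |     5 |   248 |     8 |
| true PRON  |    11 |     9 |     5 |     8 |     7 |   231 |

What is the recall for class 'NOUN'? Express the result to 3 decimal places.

recall = TP/(TP+FN).
NOUN: TP=155, FN=22+19+18+24+20=103 → 155/258 = 0.6008

0.601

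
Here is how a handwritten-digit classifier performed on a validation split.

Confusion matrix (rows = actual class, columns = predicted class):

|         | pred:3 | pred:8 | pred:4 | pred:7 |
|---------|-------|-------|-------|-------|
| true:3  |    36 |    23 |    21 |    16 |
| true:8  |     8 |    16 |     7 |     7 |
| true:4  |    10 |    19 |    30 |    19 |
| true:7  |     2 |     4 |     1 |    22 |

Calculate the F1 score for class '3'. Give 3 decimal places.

One-vs-rest for '3': TP = diagonal; FP = other classes predicted '3'; FN = '3' predicted as other.
F1 score = 2·TP/(2·TP+FP+FN).
3: TP=36, FP=8+10+2=20, FN=23+21+16=60 → 72/152 = 0.4737

0.474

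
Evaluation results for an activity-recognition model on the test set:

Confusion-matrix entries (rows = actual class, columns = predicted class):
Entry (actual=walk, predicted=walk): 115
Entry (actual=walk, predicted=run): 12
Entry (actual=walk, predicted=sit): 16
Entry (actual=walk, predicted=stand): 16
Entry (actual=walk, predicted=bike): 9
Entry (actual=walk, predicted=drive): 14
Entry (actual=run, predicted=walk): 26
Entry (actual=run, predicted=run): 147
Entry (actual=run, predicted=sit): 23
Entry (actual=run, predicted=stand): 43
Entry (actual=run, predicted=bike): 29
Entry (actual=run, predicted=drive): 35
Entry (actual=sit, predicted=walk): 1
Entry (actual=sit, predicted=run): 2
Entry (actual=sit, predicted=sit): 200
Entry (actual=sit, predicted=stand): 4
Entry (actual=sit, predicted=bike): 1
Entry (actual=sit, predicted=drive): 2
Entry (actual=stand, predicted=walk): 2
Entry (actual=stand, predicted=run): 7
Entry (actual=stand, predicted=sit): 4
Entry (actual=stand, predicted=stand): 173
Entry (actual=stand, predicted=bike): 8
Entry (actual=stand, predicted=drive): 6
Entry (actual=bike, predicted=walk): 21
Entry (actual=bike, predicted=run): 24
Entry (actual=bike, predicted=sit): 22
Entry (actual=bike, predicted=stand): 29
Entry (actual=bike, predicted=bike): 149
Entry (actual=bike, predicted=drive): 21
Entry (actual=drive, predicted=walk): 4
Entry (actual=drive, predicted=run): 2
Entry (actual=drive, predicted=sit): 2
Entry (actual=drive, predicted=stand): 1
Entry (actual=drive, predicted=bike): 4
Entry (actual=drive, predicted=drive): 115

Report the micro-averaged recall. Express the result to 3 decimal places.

0.697

Micro-averaging pools counts across classes: ΣTP=899, ΣFP=390, ΣFN=390.
Micro-recall = TP/(TP+FN) on pooled counts = 0.697 (equals overall accuracy in single-label multiclass).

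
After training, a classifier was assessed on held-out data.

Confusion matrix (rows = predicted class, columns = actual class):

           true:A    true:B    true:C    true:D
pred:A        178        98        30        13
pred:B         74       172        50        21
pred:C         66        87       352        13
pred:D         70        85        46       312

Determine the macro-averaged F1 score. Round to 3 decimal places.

Per-class F1 score (2·TP/(2·TP+FP+FN)):
  A: TP=178, FP=98+30+13=141, FN=74+66+70=210 → 356/707 = 0.5035
  B: TP=172, FP=74+50+21=145, FN=98+87+85=270 → 344/759 = 0.4532
  C: TP=352, FP=66+87+13=166, FN=30+50+46=126 → 704/996 = 0.7068
  D: TP=312, FP=70+85+46=201, FN=13+21+13=47 → 624/872 = 0.7156
Macro-F1 score = mean = (0.5035 + 0.4532 + 0.7068 + 0.7156) / 4 = 0.595

0.595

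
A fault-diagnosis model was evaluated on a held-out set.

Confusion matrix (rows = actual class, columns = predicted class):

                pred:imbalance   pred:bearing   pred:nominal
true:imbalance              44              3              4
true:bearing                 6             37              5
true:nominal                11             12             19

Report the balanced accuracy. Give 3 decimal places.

0.695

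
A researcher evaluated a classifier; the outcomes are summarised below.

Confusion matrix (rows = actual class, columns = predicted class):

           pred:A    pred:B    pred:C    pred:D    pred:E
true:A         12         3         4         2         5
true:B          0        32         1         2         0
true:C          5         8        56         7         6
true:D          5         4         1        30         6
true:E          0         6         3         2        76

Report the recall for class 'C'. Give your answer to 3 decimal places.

0.683

recall = TP/(TP+FN).
C: TP=56, FN=5+8+7+6=26 → 56/82 = 0.6829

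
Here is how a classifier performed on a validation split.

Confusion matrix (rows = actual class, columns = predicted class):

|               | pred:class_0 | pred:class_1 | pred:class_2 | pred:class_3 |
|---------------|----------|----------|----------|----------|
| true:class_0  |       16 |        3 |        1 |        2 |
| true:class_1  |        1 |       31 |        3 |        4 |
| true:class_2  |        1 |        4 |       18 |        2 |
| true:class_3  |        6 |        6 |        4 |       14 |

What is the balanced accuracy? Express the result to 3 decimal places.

0.677

Balanced accuracy = mean of per-class recall.
  class_0: recall = 16/22 = 0.7273
  class_1: recall = 31/39 = 0.7949
  class_2: recall = 18/25 = 0.7200
  class_3: recall = 14/30 = 0.4667
Mean = (0.7273 + 0.7949 + 0.7200 + 0.4667) / 4 = 0.677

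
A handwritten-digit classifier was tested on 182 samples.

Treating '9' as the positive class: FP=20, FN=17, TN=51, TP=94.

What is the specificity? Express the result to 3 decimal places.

0.718

Specificity = TN/(TN+FP) = 51/(51+20) = 0.718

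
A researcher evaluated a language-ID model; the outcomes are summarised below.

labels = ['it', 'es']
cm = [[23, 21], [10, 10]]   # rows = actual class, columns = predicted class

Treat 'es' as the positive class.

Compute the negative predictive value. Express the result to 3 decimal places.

NPV = TN/(TN+FN) = 23/(23+10) = 0.697

0.697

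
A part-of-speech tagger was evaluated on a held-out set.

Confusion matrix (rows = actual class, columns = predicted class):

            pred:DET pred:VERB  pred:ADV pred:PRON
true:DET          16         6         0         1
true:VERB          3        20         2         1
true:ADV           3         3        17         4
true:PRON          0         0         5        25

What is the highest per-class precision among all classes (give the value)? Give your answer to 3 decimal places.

Per-class precision (TP/(TP+FP)):
  DET: TP=16, FP=3+3+0=6 → 16/22 = 0.7273
  VERB: TP=20, FP=6+3+0=9 → 20/29 = 0.6897
  ADV: TP=17, FP=0+2+5=7 → 17/24 = 0.7083
  PRON: TP=25, FP=1+1+4=6 → 25/31 = 0.8065
Highest is class 'PRON' with precision = 0.806.

0.806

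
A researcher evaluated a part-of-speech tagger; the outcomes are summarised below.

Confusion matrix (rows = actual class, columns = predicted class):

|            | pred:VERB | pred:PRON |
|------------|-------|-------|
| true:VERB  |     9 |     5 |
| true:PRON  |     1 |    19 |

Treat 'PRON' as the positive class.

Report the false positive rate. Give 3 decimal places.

FPR = FP/(FP+TN) = 5/(5+9) = 0.357

0.357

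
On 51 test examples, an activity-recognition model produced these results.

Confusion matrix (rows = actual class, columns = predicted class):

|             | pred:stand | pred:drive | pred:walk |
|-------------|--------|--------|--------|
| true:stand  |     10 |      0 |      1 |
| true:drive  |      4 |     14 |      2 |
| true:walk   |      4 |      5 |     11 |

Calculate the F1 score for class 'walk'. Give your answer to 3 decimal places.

0.647

F1 score = 2·TP/(2·TP+FP+FN).
walk: TP=11, FP=1+2=3, FN=4+5=9 → 22/34 = 0.6471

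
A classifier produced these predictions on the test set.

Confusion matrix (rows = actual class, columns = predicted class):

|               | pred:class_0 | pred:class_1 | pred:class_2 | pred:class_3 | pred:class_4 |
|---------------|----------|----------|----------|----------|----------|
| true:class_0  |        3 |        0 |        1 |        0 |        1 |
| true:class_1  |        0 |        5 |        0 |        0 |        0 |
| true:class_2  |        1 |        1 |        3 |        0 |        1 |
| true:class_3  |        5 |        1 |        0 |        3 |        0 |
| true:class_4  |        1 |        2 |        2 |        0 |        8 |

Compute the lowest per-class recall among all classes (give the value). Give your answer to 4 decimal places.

Per-class recall (TP/(TP+FN)):
  class_0: TP=3, FN=0+1+0+1=2 → 3/5 = 0.60000
  class_1: TP=5, FN=0+0+0+0=0 → 5/5 = 1.00000
  class_2: TP=3, FN=1+1+0+1=3 → 3/6 = 0.50000
  class_3: TP=3, FN=5+1+0+0=6 → 3/9 = 0.33333
  class_4: TP=8, FN=1+2+2+0=5 → 8/13 = 0.61538
Lowest is class 'class_3' with recall = 0.3333.

0.3333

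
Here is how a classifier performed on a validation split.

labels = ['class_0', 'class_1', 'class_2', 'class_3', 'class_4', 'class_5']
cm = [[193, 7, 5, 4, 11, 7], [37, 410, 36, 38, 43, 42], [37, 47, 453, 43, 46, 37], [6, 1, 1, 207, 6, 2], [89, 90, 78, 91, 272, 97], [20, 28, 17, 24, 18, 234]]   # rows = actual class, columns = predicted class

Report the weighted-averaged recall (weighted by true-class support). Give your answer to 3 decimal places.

0.637

Per-class recall (TP/(TP+FN)):
  class_0: TP=193, FN=7+5+4+11+7=34 → 193/227 = 0.8502
  class_1: TP=410, FN=37+36+38+43+42=196 → 410/606 = 0.6766
  class_2: TP=453, FN=37+47+43+46+37=210 → 453/663 = 0.6833
  class_3: TP=207, FN=6+1+1+6+2=16 → 207/223 = 0.9283
  class_4: TP=272, FN=89+90+78+91+97=445 → 272/717 = 0.3794
  class_5: TP=234, FN=20+28+17+24+18=107 → 234/341 = 0.6862
Weighted-recall = Σ (supportᵢ/N)·recallᵢ with N=2777: (227/2777)·0.8502 + (606/2777)·0.6766 + (663/2777)·0.6833 + (223/2777)·0.9283 + (717/2777)·0.3794 + (341/2777)·0.6862 = 0.637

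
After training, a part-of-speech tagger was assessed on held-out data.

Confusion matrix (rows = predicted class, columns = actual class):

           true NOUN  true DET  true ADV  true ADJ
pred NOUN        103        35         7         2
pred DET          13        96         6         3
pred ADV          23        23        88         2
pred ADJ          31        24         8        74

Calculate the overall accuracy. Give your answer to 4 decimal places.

0.6710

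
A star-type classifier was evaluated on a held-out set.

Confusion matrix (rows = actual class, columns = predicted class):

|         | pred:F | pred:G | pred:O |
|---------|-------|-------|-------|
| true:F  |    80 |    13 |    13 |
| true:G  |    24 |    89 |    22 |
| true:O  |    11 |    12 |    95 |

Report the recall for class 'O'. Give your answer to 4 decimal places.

Take TP from the diagonal, FP from the rest of the 'O' prediction marginal, FN from the rest of the 'O' actual marginal.
recall = TP/(TP+FN).
O: TP=95, FN=11+12=23 → 95/118 = 0.80508

0.8051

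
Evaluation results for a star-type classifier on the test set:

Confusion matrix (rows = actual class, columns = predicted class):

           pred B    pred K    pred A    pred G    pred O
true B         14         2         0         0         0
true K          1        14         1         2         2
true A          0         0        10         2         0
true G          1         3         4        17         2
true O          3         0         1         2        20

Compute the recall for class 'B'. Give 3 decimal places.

0.875

One-vs-rest for 'B': TP = diagonal; FP = other classes predicted 'B'; FN = 'B' predicted as other.
recall = TP/(TP+FN).
B: TP=14, FN=2+0+0+0=2 → 14/16 = 0.8750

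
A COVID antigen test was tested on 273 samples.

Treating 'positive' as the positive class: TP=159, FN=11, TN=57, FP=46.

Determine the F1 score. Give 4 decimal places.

Precision = TP/(TP+FP) = 159/205 = 0.7756
Recall = TP/(TP+FN) = 159/170 = 0.9353
F1 = 2·TP/(2·TP+FP+FN) = 318/375 = 0.8480

0.8480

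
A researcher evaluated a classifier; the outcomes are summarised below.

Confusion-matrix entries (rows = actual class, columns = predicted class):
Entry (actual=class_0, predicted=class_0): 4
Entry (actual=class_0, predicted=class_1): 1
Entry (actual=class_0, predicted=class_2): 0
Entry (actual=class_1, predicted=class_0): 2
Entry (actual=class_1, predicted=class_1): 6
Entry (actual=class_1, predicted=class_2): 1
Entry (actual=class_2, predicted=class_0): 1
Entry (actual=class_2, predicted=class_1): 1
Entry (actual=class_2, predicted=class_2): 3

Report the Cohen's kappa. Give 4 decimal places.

Observed agreement pₒ = trace/N = 13/19 = 0.68421
Expected agreement pₑ = Σ (rowᵢ·colᵢ)/N² = (5·7 + 9·8 + 5·4)/19² = 0.35180
κ = (pₒ − pₑ)/(1 − pₑ) = (0.68421 − 0.35180)/(1 − 0.35180) = 0.5128

0.5128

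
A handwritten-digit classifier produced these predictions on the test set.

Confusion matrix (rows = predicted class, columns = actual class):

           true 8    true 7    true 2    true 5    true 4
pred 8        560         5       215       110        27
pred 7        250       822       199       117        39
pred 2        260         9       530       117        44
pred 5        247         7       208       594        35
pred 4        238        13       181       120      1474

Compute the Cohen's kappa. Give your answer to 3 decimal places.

Observed agreement pₒ = trace/N = 3980/6421 = 0.6198
Expected agreement pₑ = Σ (rowᵢ·colᵢ)/N² = (1555·917 + 856·1427 + 1333·960 + 1058·1091 + 1619·2026)/6421² = 0.2028
κ = (pₒ − pₑ)/(1 − pₑ) = (0.6198 − 0.2028)/(1 − 0.2028) = 0.523

0.523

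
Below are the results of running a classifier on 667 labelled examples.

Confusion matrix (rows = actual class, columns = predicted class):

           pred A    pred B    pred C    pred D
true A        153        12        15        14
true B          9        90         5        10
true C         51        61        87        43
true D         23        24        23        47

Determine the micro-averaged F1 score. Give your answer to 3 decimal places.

Micro-averaging pools counts across classes: ΣTP=377, ΣFP=290, ΣFN=290.
Micro-F1 score = 2·TP/(2·TP+FP+FN) on pooled counts = 0.565 (equals overall accuracy in single-label multiclass).

0.565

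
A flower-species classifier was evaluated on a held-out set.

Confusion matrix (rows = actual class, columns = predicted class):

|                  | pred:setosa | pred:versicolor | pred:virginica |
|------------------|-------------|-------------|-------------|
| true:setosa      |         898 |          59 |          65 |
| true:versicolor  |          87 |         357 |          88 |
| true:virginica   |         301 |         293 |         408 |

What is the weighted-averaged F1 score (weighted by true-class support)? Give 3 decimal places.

0.636

Per-class F1 score (2·TP/(2·TP+FP+FN)):
  setosa: TP=898, FP=87+301=388, FN=59+65=124 → 1796/2308 = 0.7782
  versicolor: TP=357, FP=59+293=352, FN=87+88=175 → 714/1241 = 0.5753
  virginica: TP=408, FP=65+88=153, FN=301+293=594 → 816/1563 = 0.5221
Weighted-F1 score = Σ (supportᵢ/N)·F1 scoreᵢ with N=2556: (1022/2556)·0.7782 + (532/2556)·0.5753 + (1002/2556)·0.5221 = 0.636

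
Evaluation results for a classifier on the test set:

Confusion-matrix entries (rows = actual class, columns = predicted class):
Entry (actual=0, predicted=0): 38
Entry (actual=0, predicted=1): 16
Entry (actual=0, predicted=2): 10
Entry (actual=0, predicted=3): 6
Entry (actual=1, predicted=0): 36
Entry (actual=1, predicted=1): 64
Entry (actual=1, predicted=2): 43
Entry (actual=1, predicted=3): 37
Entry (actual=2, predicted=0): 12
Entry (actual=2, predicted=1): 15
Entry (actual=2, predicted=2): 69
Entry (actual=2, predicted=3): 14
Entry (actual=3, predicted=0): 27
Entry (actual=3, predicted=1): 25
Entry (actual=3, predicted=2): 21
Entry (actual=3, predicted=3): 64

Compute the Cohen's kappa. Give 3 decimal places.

Observed agreement pₒ = trace/N = 235/497 = 0.4728
Expected agreement pₑ = Σ (rowᵢ·colᵢ)/N² = (70·113 + 180·120 + 110·143 + 137·121)/497² = 0.2503
κ = (pₒ − pₑ)/(1 − pₑ) = (0.4728 − 0.2503)/(1 − 0.2503) = 0.297

0.297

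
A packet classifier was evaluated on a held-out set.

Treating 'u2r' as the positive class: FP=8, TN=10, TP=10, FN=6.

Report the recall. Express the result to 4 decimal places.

0.6250

Recall = TP/(TP+FN) = 10/(10+6) = 10/16 = 0.6250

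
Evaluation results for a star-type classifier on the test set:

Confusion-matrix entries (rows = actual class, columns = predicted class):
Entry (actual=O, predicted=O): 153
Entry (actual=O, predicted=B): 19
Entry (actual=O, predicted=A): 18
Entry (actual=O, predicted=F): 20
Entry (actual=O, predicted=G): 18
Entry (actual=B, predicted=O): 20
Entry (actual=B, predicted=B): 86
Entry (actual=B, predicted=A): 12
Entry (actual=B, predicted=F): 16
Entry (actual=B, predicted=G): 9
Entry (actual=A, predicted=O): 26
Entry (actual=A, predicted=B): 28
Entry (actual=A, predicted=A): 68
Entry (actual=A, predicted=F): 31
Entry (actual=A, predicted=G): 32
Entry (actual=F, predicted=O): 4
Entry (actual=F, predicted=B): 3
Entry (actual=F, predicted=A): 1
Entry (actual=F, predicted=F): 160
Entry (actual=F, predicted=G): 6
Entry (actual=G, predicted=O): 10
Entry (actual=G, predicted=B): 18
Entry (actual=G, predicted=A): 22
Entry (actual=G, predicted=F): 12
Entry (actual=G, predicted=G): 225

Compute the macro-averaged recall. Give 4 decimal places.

0.6687

Per-class recall (TP/(TP+FN)):
  O: TP=153, FN=19+18+20+18=75 → 153/228 = 0.67105
  B: TP=86, FN=20+12+16+9=57 → 86/143 = 0.60140
  A: TP=68, FN=26+28+31+32=117 → 68/185 = 0.36757
  F: TP=160, FN=4+3+1+6=14 → 160/174 = 0.91954
  G: TP=225, FN=10+18+22+12=62 → 225/287 = 0.78397
Macro-recall = mean = (0.67105 + 0.60140 + 0.36757 + 0.91954 + 0.78397) / 5 = 0.6687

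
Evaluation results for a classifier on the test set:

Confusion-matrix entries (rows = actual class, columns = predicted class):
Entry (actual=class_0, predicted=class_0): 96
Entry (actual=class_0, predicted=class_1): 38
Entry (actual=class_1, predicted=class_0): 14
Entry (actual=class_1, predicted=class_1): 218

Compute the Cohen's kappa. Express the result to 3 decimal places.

Observed agreement pₒ = trace/N = 314/366 = 0.8579
Expected agreement pₑ = Σ (rowᵢ·colᵢ)/N² = (134·110 + 232·256)/366² = 0.5534
κ = (pₒ − pₑ)/(1 − pₑ) = (0.8579 − 0.5534)/(1 − 0.5534) = 0.682

0.682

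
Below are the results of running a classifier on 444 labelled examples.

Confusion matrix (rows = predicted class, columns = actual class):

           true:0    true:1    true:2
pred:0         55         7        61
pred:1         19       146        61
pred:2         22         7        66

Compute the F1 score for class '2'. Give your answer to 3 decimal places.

0.466

One-vs-rest for '2': TP = diagonal; FP = other classes predicted '2'; FN = '2' predicted as other.
F1 score = 2·TP/(2·TP+FP+FN).
2: TP=66, FP=22+7=29, FN=61+61=122 → 132/283 = 0.4664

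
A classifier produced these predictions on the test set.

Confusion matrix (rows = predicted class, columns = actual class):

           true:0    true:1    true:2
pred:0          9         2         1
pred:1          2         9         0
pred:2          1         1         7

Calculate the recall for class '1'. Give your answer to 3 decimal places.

0.750

Take TP from the diagonal, FP from the rest of the '1' prediction marginal, FN from the rest of the '1' actual marginal.
recall = TP/(TP+FN).
1: TP=9, FN=2+1=3 → 9/12 = 0.7500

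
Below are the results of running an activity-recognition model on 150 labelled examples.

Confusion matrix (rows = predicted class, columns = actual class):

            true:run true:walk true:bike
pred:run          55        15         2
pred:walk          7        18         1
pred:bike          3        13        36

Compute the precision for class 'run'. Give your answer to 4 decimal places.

0.7639

precision = TP/(TP+FP).
run: TP=55, FP=15+2=17 → 55/72 = 0.76389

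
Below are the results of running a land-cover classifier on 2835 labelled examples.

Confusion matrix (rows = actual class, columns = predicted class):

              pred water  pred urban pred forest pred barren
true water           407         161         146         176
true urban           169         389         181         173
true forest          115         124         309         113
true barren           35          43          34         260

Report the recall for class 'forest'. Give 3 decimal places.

0.467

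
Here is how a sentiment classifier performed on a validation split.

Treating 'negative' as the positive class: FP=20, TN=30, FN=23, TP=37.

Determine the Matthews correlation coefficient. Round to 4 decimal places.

MCC = (TP·TN − FP·FN) / √((TP+FP)(TP+FN)(TN+FP)(TN+FN))
Numerator = 37·30 − 20·23 = 650
Denominator = √(57·60·50·53) = √9063000 = 3010.4817
MCC = 650 / 3010.4817 = 0.2159

0.2159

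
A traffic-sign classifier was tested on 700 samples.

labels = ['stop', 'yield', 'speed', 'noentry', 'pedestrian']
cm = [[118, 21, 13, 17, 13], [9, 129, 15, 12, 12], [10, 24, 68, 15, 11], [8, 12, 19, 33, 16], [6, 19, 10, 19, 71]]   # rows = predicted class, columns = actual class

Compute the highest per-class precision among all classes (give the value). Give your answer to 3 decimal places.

0.729

Per-class precision (TP/(TP+FP)):
  stop: TP=118, FP=21+13+17+13=64 → 118/182 = 0.6484
  yield: TP=129, FP=9+15+12+12=48 → 129/177 = 0.7288
  speed: TP=68, FP=10+24+15+11=60 → 68/128 = 0.5313
  noentry: TP=33, FP=8+12+19+16=55 → 33/88 = 0.3750
  pedestrian: TP=71, FP=6+19+10+19=54 → 71/125 = 0.5680
Highest is class 'yield' with precision = 0.729.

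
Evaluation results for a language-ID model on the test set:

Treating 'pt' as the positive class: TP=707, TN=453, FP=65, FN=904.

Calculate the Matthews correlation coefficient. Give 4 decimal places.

MCC = (TP·TN − FP·FN) / √((TP+FP)(TP+FN)(TN+FP)(TN+FN))
Numerator = 707·453 − 65·904 = 261511
Denominator = √(772·1611·518·1357) = √874223442792 = 934999.1673
MCC = 261511 / 934999.1673 = 0.2797

0.2797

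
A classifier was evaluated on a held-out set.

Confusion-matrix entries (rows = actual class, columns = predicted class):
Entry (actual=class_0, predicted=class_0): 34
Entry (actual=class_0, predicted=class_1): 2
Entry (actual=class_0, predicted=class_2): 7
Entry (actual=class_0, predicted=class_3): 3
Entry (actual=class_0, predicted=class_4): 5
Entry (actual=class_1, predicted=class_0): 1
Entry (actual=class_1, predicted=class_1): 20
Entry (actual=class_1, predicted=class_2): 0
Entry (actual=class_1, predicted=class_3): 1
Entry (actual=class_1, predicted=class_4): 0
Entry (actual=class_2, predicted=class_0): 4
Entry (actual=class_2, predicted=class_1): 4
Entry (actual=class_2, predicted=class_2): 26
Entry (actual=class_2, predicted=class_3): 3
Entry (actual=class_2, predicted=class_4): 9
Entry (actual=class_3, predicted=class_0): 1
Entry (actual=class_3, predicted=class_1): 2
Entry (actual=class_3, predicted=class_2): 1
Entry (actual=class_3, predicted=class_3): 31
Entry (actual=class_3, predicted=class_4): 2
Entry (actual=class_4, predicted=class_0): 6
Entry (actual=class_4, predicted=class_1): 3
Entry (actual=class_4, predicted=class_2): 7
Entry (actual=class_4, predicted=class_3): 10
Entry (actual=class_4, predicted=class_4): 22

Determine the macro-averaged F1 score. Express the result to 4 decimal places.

Per-class F1 score (2·TP/(2·TP+FP+FN)):
  class_0: TP=34, FP=1+4+1+6=12, FN=2+7+3+5=17 → 68/97 = 0.70103
  class_1: TP=20, FP=2+4+2+3=11, FN=1+0+1+0=2 → 40/53 = 0.75472
  class_2: TP=26, FP=7+0+1+7=15, FN=4+4+3+9=20 → 52/87 = 0.59770
  class_3: TP=31, FP=3+1+3+10=17, FN=1+2+1+2=6 → 62/85 = 0.72941
  class_4: TP=22, FP=5+0+9+2=16, FN=6+3+7+10=26 → 44/86 = 0.51163
Macro-F1 score = mean = (0.70103 + 0.75472 + 0.59770 + 0.72941 + 0.51163) / 5 = 0.6589

0.6589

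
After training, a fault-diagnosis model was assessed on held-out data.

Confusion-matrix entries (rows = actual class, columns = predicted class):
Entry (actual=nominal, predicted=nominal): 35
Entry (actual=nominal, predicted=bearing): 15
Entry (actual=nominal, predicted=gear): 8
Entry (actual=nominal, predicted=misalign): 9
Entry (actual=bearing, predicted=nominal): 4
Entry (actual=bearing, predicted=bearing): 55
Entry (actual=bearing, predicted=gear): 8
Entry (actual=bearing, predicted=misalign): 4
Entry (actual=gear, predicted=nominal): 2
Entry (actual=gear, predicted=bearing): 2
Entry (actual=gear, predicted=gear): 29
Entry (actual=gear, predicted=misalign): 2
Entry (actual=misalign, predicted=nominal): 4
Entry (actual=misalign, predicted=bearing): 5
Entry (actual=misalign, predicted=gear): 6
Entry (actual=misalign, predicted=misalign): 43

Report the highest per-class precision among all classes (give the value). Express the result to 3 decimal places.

0.778

Per-class precision (TP/(TP+FP)):
  nominal: TP=35, FP=4+2+4=10 → 35/45 = 0.7778
  bearing: TP=55, FP=15+2+5=22 → 55/77 = 0.7143
  gear: TP=29, FP=8+8+6=22 → 29/51 = 0.5686
  misalign: TP=43, FP=9+4+2=15 → 43/58 = 0.7414
Highest is class 'nominal' with precision = 0.778.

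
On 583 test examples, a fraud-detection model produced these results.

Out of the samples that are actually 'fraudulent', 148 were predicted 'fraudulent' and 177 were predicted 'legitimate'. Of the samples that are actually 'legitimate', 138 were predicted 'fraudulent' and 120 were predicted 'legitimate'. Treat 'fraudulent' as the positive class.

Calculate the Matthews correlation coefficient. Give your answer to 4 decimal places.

MCC = (TP·TN − FP·FN) / √((TP+FP)(TP+FN)(TN+FP)(TN+FN))
Numerator = 148·120 − 138·177 = -6666
Denominator = √(286·325·258·297) = √7122386700 = 84394.2338
MCC = -6666 / 84394.2338 = -0.0790

-0.0790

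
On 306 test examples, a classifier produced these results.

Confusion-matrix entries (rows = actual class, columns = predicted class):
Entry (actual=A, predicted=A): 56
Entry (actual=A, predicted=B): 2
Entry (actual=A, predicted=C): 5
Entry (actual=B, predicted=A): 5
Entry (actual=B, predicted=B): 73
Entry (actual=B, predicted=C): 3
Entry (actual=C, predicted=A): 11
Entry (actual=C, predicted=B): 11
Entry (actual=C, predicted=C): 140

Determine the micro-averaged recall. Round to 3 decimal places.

0.879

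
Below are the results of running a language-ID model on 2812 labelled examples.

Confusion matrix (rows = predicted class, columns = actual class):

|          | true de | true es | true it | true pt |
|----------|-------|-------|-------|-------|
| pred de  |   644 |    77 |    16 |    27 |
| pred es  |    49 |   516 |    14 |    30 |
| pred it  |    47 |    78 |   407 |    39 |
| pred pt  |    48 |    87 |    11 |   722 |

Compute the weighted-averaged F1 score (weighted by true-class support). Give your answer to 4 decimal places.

Per-class F1 score (2·TP/(2·TP+FP+FN)):
  de: TP=644, FP=77+16+27=120, FN=49+47+48=144 → 1288/1552 = 0.82990
  es: TP=516, FP=49+14+30=93, FN=77+78+87=242 → 1032/1367 = 0.75494
  it: TP=407, FP=47+78+39=164, FN=16+14+11=41 → 814/1019 = 0.79882
  pt: TP=722, FP=48+87+11=146, FN=27+30+39=96 → 1444/1686 = 0.85647
Weighted-F1 score = Σ (supportᵢ/N)·F1 scoreᵢ with N=2812: (788/2812)·0.82990 + (758/2812)·0.75494 + (448/2812)·0.79882 + (818/2812)·0.85647 = 0.8125

0.8125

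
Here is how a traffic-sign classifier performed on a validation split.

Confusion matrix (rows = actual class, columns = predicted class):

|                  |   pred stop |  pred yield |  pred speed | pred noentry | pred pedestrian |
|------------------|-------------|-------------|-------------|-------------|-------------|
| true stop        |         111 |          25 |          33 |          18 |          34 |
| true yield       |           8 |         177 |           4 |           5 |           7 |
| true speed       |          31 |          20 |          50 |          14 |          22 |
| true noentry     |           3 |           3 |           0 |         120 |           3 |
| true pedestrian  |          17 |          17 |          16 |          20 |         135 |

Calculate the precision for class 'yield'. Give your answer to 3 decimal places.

0.731

One-vs-rest for 'yield': TP = diagonal; FP = other classes predicted 'yield'; FN = 'yield' predicted as other.
precision = TP/(TP+FP).
yield: TP=177, FP=25+20+3+17=65 → 177/242 = 0.7314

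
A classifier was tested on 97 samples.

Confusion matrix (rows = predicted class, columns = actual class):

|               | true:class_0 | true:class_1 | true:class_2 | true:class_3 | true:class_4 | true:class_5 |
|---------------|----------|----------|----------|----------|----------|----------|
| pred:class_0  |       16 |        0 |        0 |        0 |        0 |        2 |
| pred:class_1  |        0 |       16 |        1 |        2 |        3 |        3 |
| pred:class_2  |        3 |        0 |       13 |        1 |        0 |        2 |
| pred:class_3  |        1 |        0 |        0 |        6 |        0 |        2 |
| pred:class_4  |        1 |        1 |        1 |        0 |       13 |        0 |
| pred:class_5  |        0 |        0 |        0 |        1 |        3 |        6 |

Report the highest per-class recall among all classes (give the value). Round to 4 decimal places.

0.9412

Per-class recall (TP/(TP+FN)):
  class_0: TP=16, FN=0+3+1+1+0=5 → 16/21 = 0.76190
  class_1: TP=16, FN=0+0+0+1+0=1 → 16/17 = 0.94118
  class_2: TP=13, FN=0+1+0+1+0=2 → 13/15 = 0.86667
  class_3: TP=6, FN=0+2+1+0+1=4 → 6/10 = 0.60000
  class_4: TP=13, FN=0+3+0+0+3=6 → 13/19 = 0.68421
  class_5: TP=6, FN=2+3+2+2+0=9 → 6/15 = 0.40000
Highest is class 'class_1' with recall = 0.9412.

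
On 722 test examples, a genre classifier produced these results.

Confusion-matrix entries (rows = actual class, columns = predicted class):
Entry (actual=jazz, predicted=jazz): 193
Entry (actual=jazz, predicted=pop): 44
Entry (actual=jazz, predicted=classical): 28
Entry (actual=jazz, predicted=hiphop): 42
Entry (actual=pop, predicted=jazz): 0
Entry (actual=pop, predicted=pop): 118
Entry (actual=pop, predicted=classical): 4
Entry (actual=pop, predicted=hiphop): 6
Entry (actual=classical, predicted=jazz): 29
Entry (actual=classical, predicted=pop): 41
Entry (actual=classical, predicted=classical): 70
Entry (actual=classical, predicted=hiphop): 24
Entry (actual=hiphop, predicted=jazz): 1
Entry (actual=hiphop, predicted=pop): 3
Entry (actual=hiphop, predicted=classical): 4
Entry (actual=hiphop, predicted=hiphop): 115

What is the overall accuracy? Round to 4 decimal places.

Accuracy = trace / total = (193+118+70+115=496) / 722 = 496/722 = 0.6870

0.6870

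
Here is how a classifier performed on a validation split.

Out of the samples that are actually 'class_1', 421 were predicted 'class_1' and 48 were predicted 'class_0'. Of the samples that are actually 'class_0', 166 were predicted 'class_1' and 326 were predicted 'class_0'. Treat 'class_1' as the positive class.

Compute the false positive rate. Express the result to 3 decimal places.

0.337

FPR = FP/(FP+TN) = 166/(166+326) = 0.337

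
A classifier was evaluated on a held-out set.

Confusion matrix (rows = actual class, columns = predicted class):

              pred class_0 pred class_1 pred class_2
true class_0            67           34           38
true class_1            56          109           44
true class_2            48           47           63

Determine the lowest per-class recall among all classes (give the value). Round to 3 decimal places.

Per-class recall (TP/(TP+FN)):
  class_0: TP=67, FN=34+38=72 → 67/139 = 0.4820
  class_1: TP=109, FN=56+44=100 → 109/209 = 0.5215
  class_2: TP=63, FN=48+47=95 → 63/158 = 0.3987
Lowest is class 'class_2' with recall = 0.399.

0.399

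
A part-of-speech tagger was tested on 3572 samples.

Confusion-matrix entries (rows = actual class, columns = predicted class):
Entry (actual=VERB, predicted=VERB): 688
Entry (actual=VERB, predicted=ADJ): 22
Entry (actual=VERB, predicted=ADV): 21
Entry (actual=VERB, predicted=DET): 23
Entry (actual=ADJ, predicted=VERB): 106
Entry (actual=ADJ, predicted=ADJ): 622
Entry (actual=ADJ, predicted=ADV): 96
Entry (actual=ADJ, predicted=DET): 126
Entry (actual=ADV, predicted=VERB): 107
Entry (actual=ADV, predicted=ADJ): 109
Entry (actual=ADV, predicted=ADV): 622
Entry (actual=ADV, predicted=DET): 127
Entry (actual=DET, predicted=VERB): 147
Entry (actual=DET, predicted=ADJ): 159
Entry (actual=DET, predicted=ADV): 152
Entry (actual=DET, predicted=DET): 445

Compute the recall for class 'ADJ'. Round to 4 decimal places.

0.6547

recall = TP/(TP+FN).
ADJ: TP=622, FN=106+96+126=328 → 622/950 = 0.65474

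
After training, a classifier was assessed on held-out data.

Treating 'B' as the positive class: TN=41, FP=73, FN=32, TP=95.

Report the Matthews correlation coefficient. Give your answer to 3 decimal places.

0.117

MCC = (TP·TN − FP·FN) / √((TP+FP)(TP+FN)(TN+FP)(TN+FN))
Numerator = 95·41 − 73·32 = 1559
Denominator = √(168·127·114·73) = √177558192 = 13325.0963
MCC = 1559 / 13325.0963 = 0.117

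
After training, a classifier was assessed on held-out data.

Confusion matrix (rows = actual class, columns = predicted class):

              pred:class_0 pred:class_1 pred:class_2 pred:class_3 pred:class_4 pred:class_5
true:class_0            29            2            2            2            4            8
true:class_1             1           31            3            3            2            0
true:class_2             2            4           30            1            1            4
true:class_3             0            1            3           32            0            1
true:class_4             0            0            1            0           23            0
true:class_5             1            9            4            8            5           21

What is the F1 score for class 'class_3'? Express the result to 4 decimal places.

Take TP from the diagonal, FP from the rest of the 'class_3' prediction marginal, FN from the rest of the 'class_3' actual marginal.
F1 score = 2·TP/(2·TP+FP+FN).
class_3: TP=32, FP=2+3+1+0+8=14, FN=0+1+3+0+1=5 → 64/83 = 0.77108

0.7711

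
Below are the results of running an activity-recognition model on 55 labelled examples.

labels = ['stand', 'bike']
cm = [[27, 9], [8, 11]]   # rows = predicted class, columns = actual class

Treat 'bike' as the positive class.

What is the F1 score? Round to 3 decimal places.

Precision = TP/(TP+FP) = 11/19 = 0.5789
Recall = TP/(TP+FN) = 11/20 = 0.5500
F1 = 2·TP/(2·TP+FP+FN) = 22/39 = 0.564

0.564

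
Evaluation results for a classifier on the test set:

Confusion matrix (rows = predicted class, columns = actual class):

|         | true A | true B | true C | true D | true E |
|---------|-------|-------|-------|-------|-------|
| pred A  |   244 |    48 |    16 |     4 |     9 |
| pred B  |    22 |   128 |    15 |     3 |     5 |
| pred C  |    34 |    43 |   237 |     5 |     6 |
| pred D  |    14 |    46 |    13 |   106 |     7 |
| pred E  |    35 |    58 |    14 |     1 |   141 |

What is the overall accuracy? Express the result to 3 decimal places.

Accuracy = trace / total = (244+128+237+106+141=856) / 1254 = 856/1254 = 0.683

0.683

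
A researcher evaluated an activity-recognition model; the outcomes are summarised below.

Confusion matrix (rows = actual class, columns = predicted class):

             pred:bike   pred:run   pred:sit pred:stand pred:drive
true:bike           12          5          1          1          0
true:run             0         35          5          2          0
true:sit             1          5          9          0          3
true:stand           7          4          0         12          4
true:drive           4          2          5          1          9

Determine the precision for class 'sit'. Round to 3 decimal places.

precision = TP/(TP+FP).
sit: TP=9, FP=1+5+0+5=11 → 9/20 = 0.4500

0.450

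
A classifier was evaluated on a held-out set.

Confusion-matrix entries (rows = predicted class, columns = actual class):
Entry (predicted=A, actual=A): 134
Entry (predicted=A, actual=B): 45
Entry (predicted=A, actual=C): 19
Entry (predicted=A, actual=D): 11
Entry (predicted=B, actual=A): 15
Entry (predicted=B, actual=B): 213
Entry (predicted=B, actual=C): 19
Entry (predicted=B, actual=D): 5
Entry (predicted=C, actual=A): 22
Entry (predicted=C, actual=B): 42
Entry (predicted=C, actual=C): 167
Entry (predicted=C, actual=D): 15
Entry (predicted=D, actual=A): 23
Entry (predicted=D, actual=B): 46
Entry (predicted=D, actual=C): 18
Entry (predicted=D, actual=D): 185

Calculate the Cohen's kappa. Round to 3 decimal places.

Observed agreement pₒ = trace/N = 699/979 = 0.7140
Expected agreement pₑ = Σ (rowᵢ·colᵢ)/N² = (194·209 + 346·252 + 223·246 + 216·272)/979² = 0.2518
κ = (pₒ − pₑ)/(1 − pₑ) = (0.7140 − 0.2518)/(1 − 0.2518) = 0.618

0.618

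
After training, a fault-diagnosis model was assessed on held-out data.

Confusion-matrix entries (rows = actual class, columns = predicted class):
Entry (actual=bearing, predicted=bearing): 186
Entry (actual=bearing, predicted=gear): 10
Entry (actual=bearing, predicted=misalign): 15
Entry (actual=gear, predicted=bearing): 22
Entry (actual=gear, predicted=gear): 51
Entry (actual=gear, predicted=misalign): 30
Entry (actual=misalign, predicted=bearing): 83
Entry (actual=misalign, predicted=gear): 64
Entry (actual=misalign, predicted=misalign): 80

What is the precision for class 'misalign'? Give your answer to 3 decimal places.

0.640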